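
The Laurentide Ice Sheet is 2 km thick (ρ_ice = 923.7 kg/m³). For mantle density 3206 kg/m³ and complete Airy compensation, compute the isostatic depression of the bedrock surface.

0.576 km

Balancing pressure at the compensation depth: the ice load ρ_ice t is balanced by mantle displaced below, ρ_m s.
s = t ρ_ice / ρ_m = 2 km × 923.7/3206 = 0.576 km.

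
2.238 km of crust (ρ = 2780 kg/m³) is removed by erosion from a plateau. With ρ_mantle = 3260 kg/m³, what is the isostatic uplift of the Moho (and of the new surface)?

1.91 km

Unloading: uplift u = e ρ_c/ρ_m = 2.238 km × 2780/3260 = 1.91 km.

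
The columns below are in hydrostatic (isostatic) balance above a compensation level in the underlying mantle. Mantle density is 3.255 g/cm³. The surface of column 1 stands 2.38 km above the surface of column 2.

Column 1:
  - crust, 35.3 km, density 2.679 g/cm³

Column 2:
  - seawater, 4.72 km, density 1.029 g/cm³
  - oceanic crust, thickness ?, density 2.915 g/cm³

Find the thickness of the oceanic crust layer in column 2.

6.12 km

Take the compensation level at the base of the deeper column (depth z_c below the surface of column 1) and equate Σ ρ_i t_i down to z_c; mantle fills any gap and the z_c terms cancel.
Column 1: 35.3×2.679 + (z_c − 35.3)×3.255
Column 2: 2.38×0 + 4.72×1.029 + x×2.915 + (z_c − 2.38 − 4.72 − x)×3.255
The z_c×3.255 term appears on both sides and cancels. Collect the known terms of each column as K = Σ(ρt)_known − 3.255 × (depth of known layers): K_1 = 94.5687 − 3.255×35.3 = −20.3328; K_2 = 4.85688 − 3.255×(2.38 + 4.72) = −18.25362.
Balance: K_1 = K_2 − x×(3.255 − 2.915), so x = (K_2 − K_1)/(3.255 − 2.915) = 2.07918/0.34 = 6.12 km.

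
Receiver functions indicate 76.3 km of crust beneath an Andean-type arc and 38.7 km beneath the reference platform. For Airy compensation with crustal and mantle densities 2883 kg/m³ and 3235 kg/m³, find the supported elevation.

Excess crust Δ = 76.3 km − 38.7 km = 37.6 km, split between elevation h and root r with h + r = Δ.
Airy balance ρ_c h = (ρ_m − ρ_c) r gives r = h ρ_c/(ρ_m − ρ_c), so h (1 + ρ_c/(ρ_m − ρ_c)) = Δ, i.e. h = Δ (ρ_m − ρ_c)/ρ_m.
h = 37.6 km × 352/3235 = 4.09 km.

4.09 km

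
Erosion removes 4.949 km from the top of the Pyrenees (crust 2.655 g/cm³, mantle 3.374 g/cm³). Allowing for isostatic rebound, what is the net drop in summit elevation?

Rebound u = e ρ_c/ρ_m = 4.949 km × 2.655/3.374 = 3.894 km.
Net surface drop = e − u = 4.949 km − 3.894 km = e (ρ_m − ρ_c)/ρ_m = 1.05 km.

1.05 km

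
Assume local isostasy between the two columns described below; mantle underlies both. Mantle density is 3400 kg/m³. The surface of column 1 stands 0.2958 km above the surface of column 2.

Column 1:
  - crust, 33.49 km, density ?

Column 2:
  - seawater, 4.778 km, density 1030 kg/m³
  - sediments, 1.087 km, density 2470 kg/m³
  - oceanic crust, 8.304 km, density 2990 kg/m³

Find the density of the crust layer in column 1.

Take the compensation level at the base of the deeper column (depth z_c below the surface of column 1) and equate Σ ρ_i t_i down to z_c; mantle fills any gap and the z_c terms cancel.
Column 1: 33.49×ρ + (z_c − 33.49)×3400
Column 2: 0.2958×0 + 4.778×1030 + 1.087×2470 + 8.304×2990 + (z_c − 0.2958 − 14.169)×3400
The z_c×3400 term appears on both sides and cancels. Collect the known terms of each column as K = Σ(ρt)_known − 3400 × (depth of known layers): K_1 = 0 − 3400×33.49 = −113866; K_2 = 32435.19 − 3400×(0.2958 + 14.169) = −16745.13.
Balance: K_1 + 33.49×ρ = K_2, so ρ = (K_2 − K_1)/33.49 = 97120.9/33.49 = 2900 kg/m³.

2900 kg/m³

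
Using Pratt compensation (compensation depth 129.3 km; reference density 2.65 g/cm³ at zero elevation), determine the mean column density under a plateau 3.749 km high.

Pratt balance: ρ_ref D = ρ (D + h).
ρ = ρ_ref D/(D + h) = 2.65 × 129.3 km/(129.3 km + 3.749 km) = 2.58 g/cm³.

2.58 g/cm³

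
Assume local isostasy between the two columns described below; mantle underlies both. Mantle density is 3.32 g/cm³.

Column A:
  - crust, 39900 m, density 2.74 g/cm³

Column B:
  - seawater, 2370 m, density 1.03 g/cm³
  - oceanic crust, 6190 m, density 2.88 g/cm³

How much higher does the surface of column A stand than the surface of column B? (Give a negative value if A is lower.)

4520 m

For any compensation level in the mantle, the mantle terms cancel and isostasy reduces to e = (Σt_A − Σt_B) − (Σ(ρt)_A − Σ(ρt)_B) / ρ_m.
Σt_A = 39900 m; Σt_B = 8560 m; Σ(ρt)_A = 109326; Σ(ρt)_B = 20268.3 (in m·g/cm³).
e = (39900 − 8560) − (109326 − 20268.3) / 3.32 = 4520 m.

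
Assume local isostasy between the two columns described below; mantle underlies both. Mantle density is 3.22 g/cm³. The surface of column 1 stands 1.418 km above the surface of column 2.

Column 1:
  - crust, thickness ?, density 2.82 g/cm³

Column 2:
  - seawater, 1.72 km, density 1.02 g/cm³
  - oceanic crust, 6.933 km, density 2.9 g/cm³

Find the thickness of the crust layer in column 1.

Take the compensation level at the base of the deeper column (depth z_c below the surface of column 1) and equate Σ ρ_i t_i down to z_c; mantle fills any gap and the z_c terms cancel.
Column 1: x×2.82 + (z_c − 0 − x)×3.22
Column 2: 1.418×0 + 1.72×1.02 + 6.933×2.9 + (z_c − 1.418 − 8.653)×3.22
The z_c×3.22 term appears on both sides and cancels. Collect the known terms of each column as K = Σ(ρt)_known − 3.22 × (depth of known layers): K_1 = 0 − 3.22×0 = 0; K_2 = 21.8601 − 3.22×(1.418 + 8.653) = −10.56852.
Balance: K_1 − x×(3.22 − 2.82) = K_2, so x = (K_1 − K_2)/(3.22 − 2.82) = 10.5685/0.4 = 26.4 km.

26.4 km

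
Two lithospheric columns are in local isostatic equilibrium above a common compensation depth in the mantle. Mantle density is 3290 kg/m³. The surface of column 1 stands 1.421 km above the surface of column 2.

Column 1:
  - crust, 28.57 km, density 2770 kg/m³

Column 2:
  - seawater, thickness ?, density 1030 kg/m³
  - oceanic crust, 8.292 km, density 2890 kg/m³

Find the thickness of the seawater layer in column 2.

Take the compensation level at the base of the deeper column (depth z_c below the surface of column 1) and equate Σ ρ_i t_i down to z_c; mantle fills any gap and the z_c terms cancel.
Column 1: 28.57×2770 + (z_c − 28.57)×3290
Column 2: 1.421×0 + x×1030 + 8.292×2890 + (z_c − 1.421 − 8.292 − x)×3290
The z_c×3290 term appears on both sides and cancels. Collect the known terms of each column as K = Σ(ρt)_known − 3290 × (depth of known layers): K_1 = 79138.9 − 3290×28.57 = −14856.4; K_2 = 23963.88 − 3290×(1.421 + 8.292) = −7991.89.
Balance: K_1 = K_2 − x×(3290 − 1030), so x = (K_2 − K_1)/(3290 − 1030) = 6864.51/2260 = 3.04 km.

3.04 km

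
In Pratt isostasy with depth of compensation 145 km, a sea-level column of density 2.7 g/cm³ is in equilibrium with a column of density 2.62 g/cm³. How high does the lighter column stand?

ρ_ref D = ρ (D + h) → h = D (ρ_ref − ρ)/ρ.
h = 145 km × (2.7 − 2.62)/2.62 = 4.43 km.

4.43 km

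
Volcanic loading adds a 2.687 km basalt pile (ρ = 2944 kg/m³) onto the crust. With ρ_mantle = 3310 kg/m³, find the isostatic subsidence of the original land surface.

Subaerial loading: s = t ρ_load / ρ_m.
s = 2.687 km × 2944/3310 = 2.39 km.

2.39 km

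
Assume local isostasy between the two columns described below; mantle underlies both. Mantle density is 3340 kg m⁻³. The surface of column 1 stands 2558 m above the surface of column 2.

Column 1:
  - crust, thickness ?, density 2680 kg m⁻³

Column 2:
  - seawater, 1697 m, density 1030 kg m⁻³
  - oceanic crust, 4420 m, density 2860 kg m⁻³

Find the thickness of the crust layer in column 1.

Take the compensation level at the base of the deeper column (depth z_c below the surface of column 1) and equate Σ ρ_i t_i down to z_c; mantle fills any gap and the z_c terms cancel.
Column 1: x×2680 + (z_c − 0 − x)×3340
Column 2: 2558×0 + 1697×1030 + 4420×2860 + (z_c − 2558 − 6117)×3340
The z_c×3340 term appears on both sides and cancels. Collect the known terms of each column as K = Σ(ρt)_known − 3340 × (depth of known layers): K_1 = 0 − 3340×0 = 0; K_2 = 14389110 − 3340×(2558 + 6117) = −14585390.
Balance: K_1 − x×(3340 − 2680) = K_2, so x = (K_1 − K_2)/(3340 − 2680) = 14585400/660 = 22100 m.

22100 m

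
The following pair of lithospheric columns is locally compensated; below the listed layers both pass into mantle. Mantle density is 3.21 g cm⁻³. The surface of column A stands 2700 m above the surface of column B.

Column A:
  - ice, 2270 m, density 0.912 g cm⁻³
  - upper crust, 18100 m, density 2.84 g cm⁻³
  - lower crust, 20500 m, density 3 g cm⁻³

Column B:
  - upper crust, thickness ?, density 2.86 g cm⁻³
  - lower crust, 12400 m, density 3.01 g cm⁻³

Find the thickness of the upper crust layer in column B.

14500 m

Take the compensation level at the base of the deeper column (depth z_c below the surface of column A) and equate Σ ρ_i t_i down to z_c; mantle fills any gap and the z_c terms cancel.
Column A: 2270×0.912 + 18100×2.84 + 20500×3 + (z_c − 40870)×3.21
Column B: 2700×0 + x×2.86 + 12400×3.01 + (z_c − 2700 − 12400 − x)×3.21
The z_c×3.21 term appears on both sides and cancels. Collect the known terms of each column as K = Σ(ρt)_known − 3.21 × (depth of known layers): K_A = 114974.24 − 3.21×40870 = −16218.46; K_B = 37324 − 3.21×(2700 + 12400) = −11147.
Balance: K_A = K_B − x×(3.21 − 2.86), so x = (K_B − K_A)/(3.21 − 2.86) = 5071.46/0.35 = 14500 m.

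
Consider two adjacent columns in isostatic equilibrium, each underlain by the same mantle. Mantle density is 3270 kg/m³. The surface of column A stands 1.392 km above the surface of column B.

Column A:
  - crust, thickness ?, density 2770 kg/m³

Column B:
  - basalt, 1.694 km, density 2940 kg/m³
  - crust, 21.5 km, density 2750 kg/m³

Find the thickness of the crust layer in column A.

32.6 km

Take the compensation level at the base of the deeper column (depth z_c below the surface of column A) and equate Σ ρ_i t_i down to z_c; mantle fills any gap and the z_c terms cancel.
Column A: x×2770 + (z_c − 0 − x)×3270
Column B: 1.392×0 + 1.694×2940 + 21.5×2750 + (z_c − 1.392 − 23.194)×3270
The z_c×3270 term appears on both sides and cancels. Collect the known terms of each column as K = Σ(ρt)_known − 3270 × (depth of known layers): K_A = 0 − 3270×0 = 0; K_B = 64105.36 − 3270×(1.392 + 23.194) = −16290.86.
Balance: K_A − x×(3270 − 2770) = K_B, so x = (K_A − K_B)/(3270 − 2770) = 16290.9/500 = 32.6 km.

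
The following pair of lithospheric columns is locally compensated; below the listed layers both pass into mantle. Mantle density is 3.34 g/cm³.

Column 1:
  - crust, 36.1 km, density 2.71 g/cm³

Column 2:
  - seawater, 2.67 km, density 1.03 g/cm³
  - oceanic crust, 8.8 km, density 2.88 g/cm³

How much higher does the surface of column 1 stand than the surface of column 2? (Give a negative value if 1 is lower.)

3.75 km

For any compensation level in the mantle, the mantle terms cancel and isostasy reduces to e = (Σt_1 − Σt_2) − (Σ(ρt)_1 − Σ(ρt)_2) / ρ_m.
Σt_1 = 36.1 km; Σt_2 = 11.47 km; Σ(ρt)_1 = 97.831; Σ(ρt)_2 = 28.0941 (in km·g/cm³).
e = (36.1 − 11.47) − (97.831 − 28.0941) / 3.34 = 3.75 km.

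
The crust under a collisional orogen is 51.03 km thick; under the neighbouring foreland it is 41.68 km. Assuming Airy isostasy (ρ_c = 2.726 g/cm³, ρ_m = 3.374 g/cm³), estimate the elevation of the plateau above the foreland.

Excess crust Δ = 51.03 km − 41.68 km = 9.35 km, split between elevation h and root r with h + r = Δ.
Airy balance ρ_c h = (ρ_m − ρ_c) r gives r = h ρ_c/(ρ_m − ρ_c), so h (1 + ρ_c/(ρ_m − ρ_c)) = Δ, i.e. h = Δ (ρ_m − ρ_c)/ρ_m.
h = 9.35 km × 0.648/3.374 = 1.8 km.

1.8 km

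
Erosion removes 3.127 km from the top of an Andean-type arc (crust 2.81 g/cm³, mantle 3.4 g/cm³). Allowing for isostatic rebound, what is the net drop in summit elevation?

0.543 km

Rebound u = e ρ_c/ρ_m = 3.127 km × 2.81/3.4 = 2.584 km.
Net surface drop = e − u = 3.127 km − 2.584 km = e (ρ_m − ρ_c)/ρ_m = 0.543 km.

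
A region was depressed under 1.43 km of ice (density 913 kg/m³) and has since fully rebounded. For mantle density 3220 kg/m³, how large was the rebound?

Removing the load lets mantle flow back in; uplift u satisfies ρ_ice t = ρ_m u.
u = t ρ_ice/ρ_m = 1.43 km × 913/3220 = 0.405 km.

0.405 km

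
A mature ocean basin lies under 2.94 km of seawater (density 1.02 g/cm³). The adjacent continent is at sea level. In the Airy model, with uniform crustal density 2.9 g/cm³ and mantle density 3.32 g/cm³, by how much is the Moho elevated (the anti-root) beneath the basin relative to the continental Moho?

13.2 km

For local isostatic compensation: replacing crust with seawater at the top is compensated by replacing crust with mantle at the base: d (ρ_c − ρ_w) = a (ρ_m − ρ_c).
a = d (ρ_c − ρ_w)/(ρ_m − ρ_c) = 2.94 km × 1.88/0.42 = 13.2 km.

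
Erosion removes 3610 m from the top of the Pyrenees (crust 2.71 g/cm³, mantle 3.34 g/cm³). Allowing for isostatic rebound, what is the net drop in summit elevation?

Rebound u = e ρ_c/ρ_m = 3610 m × 2.71/3.34 = 2929 m.
Net surface drop = e − u = 3610 m − 2929 m = e (ρ_m − ρ_c)/ρ_m = 681 m.

681 m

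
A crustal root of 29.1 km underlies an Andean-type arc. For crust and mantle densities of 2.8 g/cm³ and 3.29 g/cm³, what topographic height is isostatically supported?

Equating mass per unit area of the two columns: ρ_c h = (ρ_m − ρ_c) r.
h = r (ρ_m − ρ_c) / ρ_c = 29.1 km × (3.29 − 2.8) / 2.8 = 5.09 km.

5.09 km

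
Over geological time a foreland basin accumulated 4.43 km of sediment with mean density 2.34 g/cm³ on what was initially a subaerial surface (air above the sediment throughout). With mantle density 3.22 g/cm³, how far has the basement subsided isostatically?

3.22 km

Subaerial load: s = t ρ_sed / ρ_m = 4.43 km × 2.34/3.22 = 3.22 km.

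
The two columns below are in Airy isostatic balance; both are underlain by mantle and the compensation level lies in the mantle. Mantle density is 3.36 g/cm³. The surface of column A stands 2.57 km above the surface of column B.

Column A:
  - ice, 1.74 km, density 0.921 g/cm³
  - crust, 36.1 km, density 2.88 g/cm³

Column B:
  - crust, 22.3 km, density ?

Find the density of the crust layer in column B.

2.78 g/cm³

Take the compensation level at the base of the deeper column (depth z_c below the surface of column A) and equate Σ ρ_i t_i down to z_c; mantle fills any gap and the z_c terms cancel.
Column A: 1.74×0.921 + 36.1×2.88 + (z_c − 37.84)×3.36
Column B: 2.57×0 + 22.3×ρ + (z_c − 2.57 − 22.3)×3.36
The z_c×3.36 term appears on both sides and cancels. Collect the known terms of each column as K = Σ(ρt)_known − 3.36 × (depth of known layers): K_A = 105.57054 − 3.36×37.84 = −21.57186; K_B = 0 − 3.36×(2.57 + 22.3) = −83.5632.
Balance: K_A = K_B + 22.3×ρ, so ρ = (K_A − K_B)/22.3 = 61.9913/22.3 = 2.78 g/cm³.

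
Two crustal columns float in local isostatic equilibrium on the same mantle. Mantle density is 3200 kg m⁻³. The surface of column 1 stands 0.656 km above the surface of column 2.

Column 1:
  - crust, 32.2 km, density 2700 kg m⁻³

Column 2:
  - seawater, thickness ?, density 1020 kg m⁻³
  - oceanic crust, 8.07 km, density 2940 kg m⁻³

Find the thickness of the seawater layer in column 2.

5.46 km

Take the compensation level at the base of the deeper column (depth z_c below the surface of column 1) and equate Σ ρ_i t_i down to z_c; mantle fills any gap and the z_c terms cancel.
Column 1: 32.2×2700 + (z_c − 32.2)×3200
Column 2: 0.656×0 + x×1020 + 8.07×2940 + (z_c − 0.656 − 8.07 − x)×3200
The z_c×3200 term appears on both sides and cancels. Collect the known terms of each column as K = Σ(ρt)_known − 3200 × (depth of known layers): K_1 = 86940 − 3200×32.2 = −16100; K_2 = 23725.8 − 3200×(0.656 + 8.07) = −4197.4.
Balance: K_1 = K_2 − x×(3200 − 1020), so x = (K_2 − K_1)/(3200 − 1020) = 11902.6/2180 = 5.46 km.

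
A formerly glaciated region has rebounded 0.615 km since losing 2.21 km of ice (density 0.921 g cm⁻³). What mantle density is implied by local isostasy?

3.31 g cm⁻³

ρ_m = ρ_ice t / u = 0.921 × 2.21 km/0.615 km = 3.31 g cm⁻³.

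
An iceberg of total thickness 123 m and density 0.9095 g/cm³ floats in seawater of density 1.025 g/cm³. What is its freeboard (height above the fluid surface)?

13.9 m

Floating equilibrium: submerged depth d = t ρ_obj/ρ_fluid = 123 m × 0.9095/1.025 = 109.1 m.
Freeboard = t − d = 123 m − 109.1 m = 13.9 m.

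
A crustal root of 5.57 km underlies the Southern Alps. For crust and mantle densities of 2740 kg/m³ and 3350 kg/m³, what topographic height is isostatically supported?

For local isostatic compensation: ρ_c h = (ρ_m − ρ_c) r.
h = r (ρ_m − ρ_c) / ρ_c = 5.57 km × (3350 − 2740) / 2740 = 1.24 km.

1.24 km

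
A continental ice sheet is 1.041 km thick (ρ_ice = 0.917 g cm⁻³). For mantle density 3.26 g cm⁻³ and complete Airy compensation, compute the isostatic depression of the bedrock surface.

Balancing pressure at the compensation depth: the ice load ρ_ice t is balanced by mantle displaced below, ρ_m s.
s = t ρ_ice / ρ_m = 1.041 km × 0.917/3.26 = 0.293 km.

0.293 km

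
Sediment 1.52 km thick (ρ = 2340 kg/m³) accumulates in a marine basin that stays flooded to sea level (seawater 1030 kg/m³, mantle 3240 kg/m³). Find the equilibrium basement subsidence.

0.901 km

Submarine loading: the sediment displaces seawater, and the subsidence is in turn flooded, so s (ρ_m − ρ_w) = t (ρ_sed − ρ_w).
s = 1.52 km × (2340 − 1030) / (3240 − 1030) = 0.901 km.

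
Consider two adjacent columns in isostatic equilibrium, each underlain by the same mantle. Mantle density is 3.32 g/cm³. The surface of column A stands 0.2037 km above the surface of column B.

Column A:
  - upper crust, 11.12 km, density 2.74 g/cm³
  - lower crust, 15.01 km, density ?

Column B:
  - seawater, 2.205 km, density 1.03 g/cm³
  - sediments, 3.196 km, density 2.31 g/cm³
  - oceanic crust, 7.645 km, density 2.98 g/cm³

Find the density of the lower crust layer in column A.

2.98 g/cm³

Take the compensation level at the base of the deeper column (depth z_c below the surface of column A) and equate Σ ρ_i t_i down to z_c; mantle fills any gap and the z_c terms cancel.
Column A: 11.12×2.74 + 15.01×ρ + (z_c − 26.13)×3.32
Column B: 0.2037×0 + 2.205×1.03 + 3.196×2.31 + 7.645×2.98 + (z_c − 0.2037 − 13.046)×3.32
The z_c×3.32 term appears on both sides and cancels. Collect the known terms of each column as K = Σ(ρt)_known − 3.32 × (depth of known layers): K_A = 30.4688 − 3.32×26.13 = −56.2828; K_B = 32.43601 − 3.32×(0.2037 + 13.046) = −11.552994.
Balance: K_A + 15.01×ρ = K_B, so ρ = (K_B − K_A)/15.01 = 44.7298/15.01 = 2.98 g/cm³.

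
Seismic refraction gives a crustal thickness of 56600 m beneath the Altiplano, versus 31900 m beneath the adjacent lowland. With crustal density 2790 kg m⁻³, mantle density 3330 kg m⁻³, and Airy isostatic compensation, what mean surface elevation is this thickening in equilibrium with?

Excess crust Δ = 56600 m − 31900 m = 24700 m, split between elevation h and root r with h + r = Δ.
Airy balance ρ_c h = (ρ_m − ρ_c) r gives r = h ρ_c/(ρ_m − ρ_c), so h (1 + ρ_c/(ρ_m − ρ_c)) = Δ, i.e. h = Δ (ρ_m − ρ_c)/ρ_m.
h = 24700 m × 540/3330 = 4010 m.

4010 m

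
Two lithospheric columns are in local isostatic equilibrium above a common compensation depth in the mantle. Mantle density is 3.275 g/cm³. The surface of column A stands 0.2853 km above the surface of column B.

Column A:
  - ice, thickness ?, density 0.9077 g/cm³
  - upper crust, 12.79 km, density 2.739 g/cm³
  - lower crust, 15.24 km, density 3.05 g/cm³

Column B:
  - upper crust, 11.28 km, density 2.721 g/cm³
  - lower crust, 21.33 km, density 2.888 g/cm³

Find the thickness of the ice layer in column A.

2.18 km

Take the compensation level at the base of the deeper column (depth z_c below the surface of column A) and equate Σ ρ_i t_i down to z_c; mantle fills any gap and the z_c terms cancel.
Column A: x×0.9077 + 12.79×2.739 + 15.24×3.05 + (z_c − 28.03 − x)×3.275
Column B: 0.2853×0 + 11.28×2.721 + 21.33×2.888 + (z_c − 0.2853 − 32.61)×3.275
The z_c×3.275 term appears on both sides and cancels. Collect the known terms of each column as K = Σ(ρt)_known − 3.275 × (depth of known layers): K_A = 81.51381 − 3.275×28.03 = −10.28444; K_B = 92.29392 − 3.275×(0.2853 + 32.61) = −15.4381875.
Balance: K_A − x×(3.275 − 0.9077) = K_B, so x = (K_A − K_B)/(3.275 − 0.9077) = 5.15375/2.3673 = 2.18 km.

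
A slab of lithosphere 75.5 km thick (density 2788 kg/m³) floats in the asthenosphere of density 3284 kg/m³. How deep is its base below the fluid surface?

64.1 km

Draft d = t ρ_obj/ρ_fluid = 75.5 km × 2788/3284 = 64.1 km.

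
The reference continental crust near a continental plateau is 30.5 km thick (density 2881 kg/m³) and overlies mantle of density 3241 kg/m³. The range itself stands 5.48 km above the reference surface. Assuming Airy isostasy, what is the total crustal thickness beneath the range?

79.8 km

Root depth r = h ρ_c / (ρ_m − ρ_c) = 5.48 km × 2881 / 360 = 43.86 km.
Total thickness = T + h + r = 30.5 km + 5.48 km + 43.86 km = 79.8 km.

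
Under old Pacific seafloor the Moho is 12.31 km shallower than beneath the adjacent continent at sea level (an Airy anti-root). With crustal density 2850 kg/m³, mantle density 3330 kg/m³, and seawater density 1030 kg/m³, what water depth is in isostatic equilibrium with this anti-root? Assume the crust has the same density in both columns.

3.25 km

Replacing a thickness d of crust by seawater at the top must be balanced by replacing crust with mantle at the base: d (ρ_c − ρ_w) = a (ρ_m − ρ_c).
d = a (ρ_m − ρ_c)/(ρ_c − ρ_w) = 12.31 km × 480/1820 = 3.25 km.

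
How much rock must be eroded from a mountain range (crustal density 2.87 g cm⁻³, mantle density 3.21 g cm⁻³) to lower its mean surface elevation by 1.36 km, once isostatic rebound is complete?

Net drop Δ = e − u = e − e ρ_c/ρ_m = e (ρ_m − ρ_c)/ρ_m.
e = Δ ρ_m/(ρ_m − ρ_c) = 1.36 km × 3.21/0.34 = 12.8 km.

12.8 km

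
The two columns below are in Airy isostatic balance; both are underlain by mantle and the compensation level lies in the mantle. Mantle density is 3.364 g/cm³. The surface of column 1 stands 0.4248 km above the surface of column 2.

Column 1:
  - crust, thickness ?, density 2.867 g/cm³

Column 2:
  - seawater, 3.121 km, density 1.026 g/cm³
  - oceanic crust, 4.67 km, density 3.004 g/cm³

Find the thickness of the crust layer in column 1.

20.9 km

Take the compensation level at the base of the deeper column (depth z_c below the surface of column 1) and equate Σ ρ_i t_i down to z_c; mantle fills any gap and the z_c terms cancel.
Column 1: x×2.867 + (z_c − 0 − x)×3.364
Column 2: 0.4248×0 + 3.121×1.026 + 4.67×3.004 + (z_c − 0.4248 − 7.791)×3.364
The z_c×3.364 term appears on both sides and cancels. Collect the known terms of each column as K = Σ(ρt)_known − 3.364 × (depth of known layers): K_1 = 0 − 3.364×0 = 0; K_2 = 17.230826 − 3.364×(0.4248 + 7.791) = −10.4071252.
Balance: K_1 − x×(3.364 − 2.867) = K_2, so x = (K_1 − K_2)/(3.364 − 2.867) = 10.4071/0.497 = 20.9 km.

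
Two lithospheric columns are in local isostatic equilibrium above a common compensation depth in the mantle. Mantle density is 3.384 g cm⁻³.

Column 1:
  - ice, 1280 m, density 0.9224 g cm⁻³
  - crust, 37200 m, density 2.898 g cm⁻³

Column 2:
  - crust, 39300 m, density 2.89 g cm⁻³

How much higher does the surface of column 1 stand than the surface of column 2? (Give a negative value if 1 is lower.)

537 m

For any compensation level in the mantle, the mantle terms cancel and isostasy reduces to e = (Σt_1 − Σt_2) − (Σ(ρt)_1 − Σ(ρt)_2) / ρ_m.
Σt_1 = 38480 m; Σt_2 = 39300 m; Σ(ρt)_1 = 108986.272; Σ(ρt)_2 = 113577 (in m·g cm⁻³).
e = (38480 − 39300) − (108986.272 − 113577) / 3.384 = 537 m.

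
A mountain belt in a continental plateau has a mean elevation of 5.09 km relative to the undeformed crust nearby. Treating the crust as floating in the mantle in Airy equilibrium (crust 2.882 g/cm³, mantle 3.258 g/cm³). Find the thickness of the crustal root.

39 km

By Archimedes' principle applied to the lithosphere: the weight of the topography is balanced by the buoyancy of the root, ρ_c h = (ρ_m − ρ_c) r.
r = h · ρ_c / (ρ_m − ρ_c) = 5.09 km × 2.882 / (3.258 − 2.882) = 39 km.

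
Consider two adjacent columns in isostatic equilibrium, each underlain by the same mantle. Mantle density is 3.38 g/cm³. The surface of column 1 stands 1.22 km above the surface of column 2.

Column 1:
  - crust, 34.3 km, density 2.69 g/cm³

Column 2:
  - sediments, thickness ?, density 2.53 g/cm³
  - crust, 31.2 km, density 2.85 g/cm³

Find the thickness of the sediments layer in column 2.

3.54 km

Take the compensation level at the base of the deeper column (depth z_c below the surface of column 1) and equate Σ ρ_i t_i down to z_c; mantle fills any gap and the z_c terms cancel.
Column 1: 34.3×2.69 + (z_c − 34.3)×3.38
Column 2: 1.22×0 + x×2.53 + 31.2×2.85 + (z_c − 1.22 − 31.2 − x)×3.38
The z_c×3.38 term appears on both sides and cancels. Collect the known terms of each column as K = Σ(ρt)_known − 3.38 × (depth of known layers): K_1 = 92.267 − 3.38×34.3 = −23.667; K_2 = 88.92 − 3.38×(1.22 + 31.2) = −20.6596.
Balance: K_1 = K_2 − x×(3.38 − 2.53), so x = (K_2 − K_1)/(3.38 − 2.53) = 3.0074/0.85 = 3.54 km.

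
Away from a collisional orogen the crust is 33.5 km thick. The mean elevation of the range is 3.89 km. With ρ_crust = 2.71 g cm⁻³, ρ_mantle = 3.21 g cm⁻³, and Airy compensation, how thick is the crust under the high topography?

Root depth r = h ρ_c / (ρ_m − ρ_c) = 3.89 km × 2.71 / 0.5 = 21.08 km.
Total thickness = T + h + r = 33.5 km + 3.89 km + 21.08 km = 58.5 km.

58.5 km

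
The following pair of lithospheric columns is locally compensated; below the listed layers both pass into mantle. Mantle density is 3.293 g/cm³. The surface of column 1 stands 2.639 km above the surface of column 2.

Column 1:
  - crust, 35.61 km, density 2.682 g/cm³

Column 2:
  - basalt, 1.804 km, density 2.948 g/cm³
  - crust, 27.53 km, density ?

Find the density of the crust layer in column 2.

Take the compensation level at the base of the deeper column (depth z_c below the surface of column 1) and equate Σ ρ_i t_i down to z_c; mantle fills any gap and the z_c terms cancel.
Column 1: 35.61×2.682 + (z_c − 35.61)×3.293
Column 2: 2.639×0 + 1.804×2.948 + 27.53×ρ + (z_c − 2.639 − 29.334)×3.293
The z_c×3.293 term appears on both sides and cancels. Collect the known terms of each column as K = Σ(ρt)_known − 3.293 × (depth of known layers): K_1 = 95.50602 − 3.293×35.61 = −21.75771; K_2 = 5.318192 − 3.293×(2.639 + 29.334) = −99.968897.
Balance: K_1 = K_2 + 27.53×ρ, so ρ = (K_1 − K_2)/27.53 = 78.2112/27.53 = 2.84 g/cm³.

2.84 g/cm³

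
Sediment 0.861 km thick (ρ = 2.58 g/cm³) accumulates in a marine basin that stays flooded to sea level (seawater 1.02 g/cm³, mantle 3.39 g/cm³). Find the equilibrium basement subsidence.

0.567 km

Submarine loading: the sediment displaces seawater, and the subsidence is in turn flooded, so s (ρ_m − ρ_w) = t (ρ_sed − ρ_w).
s = 0.861 km × (2.58 − 1.02) / (3.39 − 1.02) = 0.567 km.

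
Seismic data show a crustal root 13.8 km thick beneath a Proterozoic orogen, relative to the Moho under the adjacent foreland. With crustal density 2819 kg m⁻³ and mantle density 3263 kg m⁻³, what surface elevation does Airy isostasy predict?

Isostatic balance requires: ρ_c h = (ρ_m − ρ_c) r.
h = r (ρ_m − ρ_c) / ρ_c = 13.8 km × (3263 − 2819) / 2819 = 2.17 km.

2.17 km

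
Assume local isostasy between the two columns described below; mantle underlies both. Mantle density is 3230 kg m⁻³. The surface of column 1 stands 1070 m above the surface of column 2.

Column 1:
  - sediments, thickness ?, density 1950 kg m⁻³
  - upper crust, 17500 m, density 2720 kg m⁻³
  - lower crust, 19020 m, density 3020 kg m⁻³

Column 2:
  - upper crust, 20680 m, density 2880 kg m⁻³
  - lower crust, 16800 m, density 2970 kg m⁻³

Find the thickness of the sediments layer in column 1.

1670 m

Take the compensation level at the base of the deeper column (depth z_c below the surface of column 1) and equate Σ ρ_i t_i down to z_c; mantle fills any gap and the z_c terms cancel.
Column 1: x×1950 + 17500×2720 + 19020×3020 + (z_c − 36520 − x)×3230
Column 2: 1070×0 + 20680×2880 + 16800×2970 + (z_c − 1070 − 37480)×3230
The z_c×3230 term appears on both sides and cancels. Collect the known terms of each column as K = Σ(ρt)_known − 3230 × (depth of known layers): K_1 = 105040400 − 3230×36520 = −12919200; K_2 = 109454400 − 3230×(1070 + 37480) = −15062100.
Balance: K_1 − x×(3230 − 1950) = K_2, so x = (K_1 − K_2)/(3230 − 1950) = 2142900/1280 = 1670 m.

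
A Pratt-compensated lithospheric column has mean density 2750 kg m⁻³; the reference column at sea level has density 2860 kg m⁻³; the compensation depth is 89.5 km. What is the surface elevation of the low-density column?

3.58 km

ρ_ref D = ρ (D + h) → h = D (ρ_ref − ρ)/ρ.
h = 89.5 km × (2860 − 2750)/2750 = 3.58 km.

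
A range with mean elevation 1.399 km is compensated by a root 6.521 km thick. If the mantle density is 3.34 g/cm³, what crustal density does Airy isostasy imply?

ρ_c h = (ρ_m − ρ_c) r → ρ_c (h + r) = ρ_m r → ρ_c = ρ_m r / (h + r).
ρ_c = 3.34 × 6.521 km / (1.399 km + 6.521 km) = 2.75 g/cm³.

2.75 g/cm³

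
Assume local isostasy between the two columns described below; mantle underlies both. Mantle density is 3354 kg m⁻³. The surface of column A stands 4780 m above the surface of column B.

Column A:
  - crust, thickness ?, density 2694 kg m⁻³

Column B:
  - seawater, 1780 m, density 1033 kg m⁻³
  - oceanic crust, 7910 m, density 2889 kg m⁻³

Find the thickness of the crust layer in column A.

Take the compensation level at the base of the deeper column (depth z_c below the surface of column A) and equate Σ ρ_i t_i down to z_c; mantle fills any gap and the z_c terms cancel.
Column A: x×2694 + (z_c − 0 − x)×3354
Column B: 4780×0 + 1780×1033 + 7910×2889 + (z_c − 4780 − 9690)×3354
The z_c×3354 term appears on both sides and cancels. Collect the known terms of each column as K = Σ(ρt)_known − 3354 × (depth of known layers): K_A = 0 − 3354×0 = 0; K_B = 24690730 − 3354×(4780 + 9690) = −23841650.
Balance: K_A − x×(3354 − 2694) = K_B, so x = (K_A − K_B)/(3354 − 2694) = 23841600/660 = 36100 m.

36100 m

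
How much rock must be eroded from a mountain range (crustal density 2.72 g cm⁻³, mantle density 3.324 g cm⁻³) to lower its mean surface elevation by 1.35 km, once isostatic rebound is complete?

Net drop Δ = e − u = e − e ρ_c/ρ_m = e (ρ_m − ρ_c)/ρ_m.
e = Δ ρ_m/(ρ_m − ρ_c) = 1.35 km × 3.324/0.604 = 7.43 km.

7.43 km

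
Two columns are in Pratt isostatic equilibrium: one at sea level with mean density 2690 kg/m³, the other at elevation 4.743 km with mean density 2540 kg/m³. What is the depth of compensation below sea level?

ρ_ref D = ρ (D + h) → D (ρ_ref − ρ) = ρ h.
D = ρ h/(ρ_ref − ρ) = 2540 × 4.743 km/(2690 − 2540) = 80.3 km.

80.3 km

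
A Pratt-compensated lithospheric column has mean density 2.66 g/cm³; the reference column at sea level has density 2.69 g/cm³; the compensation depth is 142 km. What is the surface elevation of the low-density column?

ρ_ref D = ρ (D + h) → h = D (ρ_ref − ρ)/ρ.
h = 142 km × (2.69 − 2.66)/2.66 = 1.6 km.

1.6 km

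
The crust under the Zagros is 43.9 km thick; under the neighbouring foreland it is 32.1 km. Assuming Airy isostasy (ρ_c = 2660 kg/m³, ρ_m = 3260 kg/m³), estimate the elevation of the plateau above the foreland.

Excess crust Δ = 43.9 km − 32.1 km = 11.8 km, split between elevation h and root r with h + r = Δ.
Airy balance ρ_c h = (ρ_m − ρ_c) r gives r = h ρ_c/(ρ_m − ρ_c), so h (1 + ρ_c/(ρ_m − ρ_c)) = Δ, i.e. h = Δ (ρ_m − ρ_c)/ρ_m.
h = 11.8 km × 600/3260 = 2.17 km.

2.17 km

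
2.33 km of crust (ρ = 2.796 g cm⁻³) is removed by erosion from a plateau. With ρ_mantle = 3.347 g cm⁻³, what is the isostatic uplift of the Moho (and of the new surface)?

1.95 km

Unloading: uplift u = e ρ_c/ρ_m = 2.33 km × 2.796/3.347 = 1.95 km.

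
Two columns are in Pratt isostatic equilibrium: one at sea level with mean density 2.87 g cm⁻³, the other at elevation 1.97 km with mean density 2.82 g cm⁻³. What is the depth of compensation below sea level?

ρ_ref D = ρ (D + h) → D (ρ_ref − ρ) = ρ h.
D = ρ h/(ρ_ref − ρ) = 2.82 × 1.97 km/(2.87 − 2.82) = 111 km.

111 km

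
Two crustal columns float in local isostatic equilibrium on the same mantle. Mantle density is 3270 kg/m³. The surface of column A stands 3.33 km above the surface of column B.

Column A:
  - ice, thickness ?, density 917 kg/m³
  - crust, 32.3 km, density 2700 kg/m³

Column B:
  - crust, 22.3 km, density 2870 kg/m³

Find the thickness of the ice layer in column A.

Take the compensation level at the base of the deeper column (depth z_c below the surface of column A) and equate Σ ρ_i t_i down to z_c; mantle fills any gap and the z_c terms cancel.
Column A: x×917 + 32.3×2700 + (z_c − 32.3 − x)×3270
Column B: 3.33×0 + 22.3×2870 + (z_c − 3.33 − 22.3)×3270
The z_c×3270 term appears on both sides and cancels. Collect the known terms of each column as K = Σ(ρt)_known − 3270 × (depth of known layers): K_A = 87210 − 3270×32.3 = −18411; K_B = 64001 − 3270×(3.33 + 22.3) = −19809.1.
Balance: K_A − x×(3270 − 917) = K_B, so x = (K_A − K_B)/(3270 − 917) = 1398.1/2353 = 0.594 km.

0.594 km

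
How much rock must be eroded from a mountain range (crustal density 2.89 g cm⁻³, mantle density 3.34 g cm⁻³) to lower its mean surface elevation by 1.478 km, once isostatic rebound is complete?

11 km

Net drop Δ = e − u = e − e ρ_c/ρ_m = e (ρ_m − ρ_c)/ρ_m.
e = Δ ρ_m/(ρ_m − ρ_c) = 1.478 km × 3.34/0.45 = 11 km.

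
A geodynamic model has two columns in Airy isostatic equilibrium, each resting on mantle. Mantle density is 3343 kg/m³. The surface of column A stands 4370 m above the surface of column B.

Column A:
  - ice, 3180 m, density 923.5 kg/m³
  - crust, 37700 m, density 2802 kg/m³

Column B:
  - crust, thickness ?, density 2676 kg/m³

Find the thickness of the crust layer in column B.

Take the compensation level at the base of the deeper column (depth z_c below the surface of column A) and equate Σ ρ_i t_i down to z_c; mantle fills any gap and the z_c terms cancel.
Column A: 3180×923.5 + 37700×2802 + (z_c − 40880)×3343
Column B: 4370×0 + x×2676 + (z_c − 4370 − 0 − x)×3343
The z_c×3343 term appears on both sides and cancels. Collect the known terms of each column as K = Σ(ρt)_known − 3343 × (depth of known layers): K_A = 108572130 − 3343×40880 = −28089710; K_B = 0 − 3343×(4370 + 0) = −14608910.
Balance: K_A = K_B − x×(3343 − 2676), so x = (K_B − K_A)/(3343 − 2676) = 13480800/667 = 20200 m.

20200 m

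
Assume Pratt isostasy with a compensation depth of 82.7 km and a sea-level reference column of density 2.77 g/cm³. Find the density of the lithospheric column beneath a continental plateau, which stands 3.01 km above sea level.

2.67 g/cm³

Pratt balance: ρ_ref D = ρ (D + h).
ρ = ρ_ref D/(D + h) = 2.77 × 82.7 km/(82.7 km + 3.01 km) = 2.67 g/cm³.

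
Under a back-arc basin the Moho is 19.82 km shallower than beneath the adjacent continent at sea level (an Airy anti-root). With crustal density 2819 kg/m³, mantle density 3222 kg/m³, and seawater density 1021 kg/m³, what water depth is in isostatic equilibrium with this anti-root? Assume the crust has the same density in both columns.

4.44 km

Replacing a thickness d of crust by seawater at the top must be balanced by replacing crust with mantle at the base: d (ρ_c − ρ_w) = a (ρ_m − ρ_c).
d = a (ρ_m − ρ_c)/(ρ_c − ρ_w) = 19.82 km × 403/1798 = 4.44 km.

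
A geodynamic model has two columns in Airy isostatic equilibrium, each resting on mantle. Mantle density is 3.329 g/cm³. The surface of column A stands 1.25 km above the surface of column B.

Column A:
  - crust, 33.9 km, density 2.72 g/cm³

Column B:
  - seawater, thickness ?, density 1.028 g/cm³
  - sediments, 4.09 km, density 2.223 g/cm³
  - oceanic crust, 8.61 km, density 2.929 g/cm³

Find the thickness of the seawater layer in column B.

Take the compensation level at the base of the deeper column (depth z_c below the surface of column A) and equate Σ ρ_i t_i down to z_c; mantle fills any gap and the z_c terms cancel.
Column A: 33.9×2.72 + (z_c − 33.9)×3.329
Column B: 1.25×0 + x×1.028 + 4.09×2.223 + 8.61×2.929 + (z_c − 1.25 − 12.7 − x)×3.329
The z_c×3.329 term appears on both sides and cancels. Collect the known terms of each column as K = Σ(ρt)_known − 3.329 × (depth of known layers): K_A = 92.208 − 3.329×33.9 = −20.6451; K_B = 34.31076 − 3.329×(1.25 + 12.7) = −12.12879.
Balance: K_A = K_B − x×(3.329 − 1.028), so x = (K_B − K_A)/(3.329 − 1.028) = 8.51631/2.301 = 3.7 km.

3.7 km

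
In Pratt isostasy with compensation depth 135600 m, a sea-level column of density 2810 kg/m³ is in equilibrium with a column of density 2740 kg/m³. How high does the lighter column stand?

ρ_ref D = ρ (D + h) → h = D (ρ_ref − ρ)/ρ.
h = 135600 m × (2810 − 2740)/2740 = 3460 m.

3460 m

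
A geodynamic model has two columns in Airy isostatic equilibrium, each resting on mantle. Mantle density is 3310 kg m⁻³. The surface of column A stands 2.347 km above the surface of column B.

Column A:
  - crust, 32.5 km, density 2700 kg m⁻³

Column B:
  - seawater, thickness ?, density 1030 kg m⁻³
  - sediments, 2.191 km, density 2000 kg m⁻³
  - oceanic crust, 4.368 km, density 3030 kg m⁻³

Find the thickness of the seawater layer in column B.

Take the compensation level at the base of the deeper column (depth z_c below the surface of column A) and equate Σ ρ_i t_i down to z_c; mantle fills any gap and the z_c terms cancel.
Column A: 32.5×2700 + (z_c − 32.5)×3310
Column B: 2.347×0 + x×1030 + 2.191×2000 + 4.368×3030 + (z_c − 2.347 − 6.559 − x)×3310
The z_c×3310 term appears on both sides and cancels. Collect the known terms of each column as K = Σ(ρt)_known − 3310 × (depth of known layers): K_A = 87750 − 3310×32.5 = −19825; K_B = 17617.04 − 3310×(2.347 + 6.559) = −11861.82.
Balance: K_A = K_B − x×(3310 − 1030), so x = (K_B − K_A)/(3310 − 1030) = 7963.18/2280 = 3.49 km.

3.49 km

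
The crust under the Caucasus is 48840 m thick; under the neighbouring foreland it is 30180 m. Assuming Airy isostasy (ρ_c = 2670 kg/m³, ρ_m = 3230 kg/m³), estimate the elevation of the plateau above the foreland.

Excess crust Δ = 48840 m − 30180 m = 18660 m, split between elevation h and root r with h + r = Δ.
Airy balance ρ_c h = (ρ_m − ρ_c) r gives r = h ρ_c/(ρ_m − ρ_c), so h (1 + ρ_c/(ρ_m − ρ_c)) = Δ, i.e. h = Δ (ρ_m − ρ_c)/ρ_m.
h = 18660 m × 560/3230 = 3240 m.

3240 m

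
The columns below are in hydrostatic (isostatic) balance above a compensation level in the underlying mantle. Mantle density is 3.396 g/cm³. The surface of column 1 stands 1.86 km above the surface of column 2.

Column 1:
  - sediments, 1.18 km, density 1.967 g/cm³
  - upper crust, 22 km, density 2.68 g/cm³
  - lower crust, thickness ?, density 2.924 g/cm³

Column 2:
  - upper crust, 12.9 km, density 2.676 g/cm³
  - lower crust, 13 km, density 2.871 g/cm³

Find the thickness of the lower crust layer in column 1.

10.6 km

Take the compensation level at the base of the deeper column (depth z_c below the surface of column 1) and equate Σ ρ_i t_i down to z_c; mantle fills any gap and the z_c terms cancel.
Column 1: 1.18×1.967 + 22×2.68 + x×2.924 + (z_c − 23.18 − x)×3.396
Column 2: 1.86×0 + 12.9×2.676 + 13×2.871 + (z_c − 1.86 − 25.9)×3.396
The z_c×3.396 term appears on both sides and cancels. Collect the known terms of each column as K = Σ(ρt)_known − 3.396 × (depth of known layers): K_1 = 61.28106 − 3.396×23.18 = −17.43822; K_2 = 71.8434 − 3.396×(1.86 + 25.9) = −22.42956.
Balance: K_1 − x×(3.396 − 2.924) = K_2, so x = (K_1 − K_2)/(3.396 − 2.924) = 4.99134/0.472 = 10.6 km.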